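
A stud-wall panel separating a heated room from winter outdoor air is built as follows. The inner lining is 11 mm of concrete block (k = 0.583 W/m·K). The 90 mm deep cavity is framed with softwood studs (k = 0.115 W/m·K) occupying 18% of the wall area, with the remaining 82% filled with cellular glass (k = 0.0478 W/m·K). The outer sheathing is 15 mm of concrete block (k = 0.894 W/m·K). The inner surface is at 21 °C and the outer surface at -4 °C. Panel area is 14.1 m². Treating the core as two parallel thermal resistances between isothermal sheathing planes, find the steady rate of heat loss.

Q ≈ 229 W

Sheathing layers in series; stud and cavity paths in parallel between them.
R_inner = 0.011/(0.583×14.1) = 0.001338 K/W
R_stud  = 0.09/(0.115×0.18×14.1) = 0.3084 K/W
R_cav   = 0.09/(0.0478×0.82×14.1) = 0.1628 K/W
1/R_core = 1/R_stud + 1/R_cav → R_core = 0.1066 K/W
R_outer = 0.015/(0.894×14.1) = 0.00119 K/W
R_total = 0.1091 K/W
Q = ΔT/R_total = 25/0.1091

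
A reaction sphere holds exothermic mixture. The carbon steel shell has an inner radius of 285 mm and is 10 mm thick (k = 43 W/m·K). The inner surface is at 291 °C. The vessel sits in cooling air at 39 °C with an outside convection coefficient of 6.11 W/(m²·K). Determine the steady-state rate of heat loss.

Spherical conduction: R = (1/r_in − 1/r_out)/(4πk) per layer; series-sum.
R_carbon steel shell = (1/0.285 − 1/0.295)/(4π×43) = 2.201×10^-4 K/W
R_outer film = 1/(h·4πr_o²) = 1/(6.11×4π×0.295²) = 0.1497 K/W
R_total = 0.1499 K/W
Q = ΔT/R_total = 252/0.1499

Q ≈ 1680 W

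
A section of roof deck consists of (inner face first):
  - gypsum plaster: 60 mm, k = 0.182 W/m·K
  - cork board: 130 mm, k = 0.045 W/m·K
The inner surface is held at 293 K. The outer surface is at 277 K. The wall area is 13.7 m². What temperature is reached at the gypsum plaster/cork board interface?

T ≈ 291 K

Model the wall as resistances in series:
R_gypsum plaster = L/(kA) = 0.06/(0.182×13.7) = 0.02406 K/W
R_cork board = L/(kA) = 0.13/(0.045×13.7) = 0.2109 K/W
R_total = 0.2349 K/W;  Q = ΔT/R_total = 16/0.2349 = 68.11 W
T_interface = T_inner − Q·ΣR(inner→interface) = 293 − 68.1×0.02406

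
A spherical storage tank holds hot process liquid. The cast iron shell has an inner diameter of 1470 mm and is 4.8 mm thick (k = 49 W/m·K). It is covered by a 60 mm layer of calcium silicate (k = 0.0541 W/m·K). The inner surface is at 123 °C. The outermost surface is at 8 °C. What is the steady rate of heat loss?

Radial (spherical) resistances in series:
R_cast iron shell = (1/0.735 − 1/0.7398)/(4π×49) = 1.434×10^-5 K/W
R_calcium silicate = (1/0.7398 − 1/0.7998)/(4π×0.0541) = 0.1492 K/W
R_total = 0.1492 K/W
Q = ΔT/R_total = 115/0.1492

Q ≈ 771 W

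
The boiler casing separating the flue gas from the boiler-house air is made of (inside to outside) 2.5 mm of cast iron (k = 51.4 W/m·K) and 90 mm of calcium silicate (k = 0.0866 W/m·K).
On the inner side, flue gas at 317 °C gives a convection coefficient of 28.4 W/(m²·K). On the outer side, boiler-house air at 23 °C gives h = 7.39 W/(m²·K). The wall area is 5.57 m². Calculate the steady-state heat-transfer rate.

Thermal resistances in series:
R_inner film = 1/(h_i·A) = 1/(28.4×5.57) = 0.006322 K/W
R_cast iron = L/(kA) = 0.0025/(51.4×5.57) = 8.732×10^-6 K/W
R_calcium silicate = L/(kA) = 0.09/(0.0866×5.57) = 0.1866 K/W
R_outer film = 1/(h_o·A) = 1/(7.39×5.57) = 0.02429 K/W
R_total = 0.2172 K/W
Q = ΔT / R_total = 294 / 0.2172

Q ≈ 1350 W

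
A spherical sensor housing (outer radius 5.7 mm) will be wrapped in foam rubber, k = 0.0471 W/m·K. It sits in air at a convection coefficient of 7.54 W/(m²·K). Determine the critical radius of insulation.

r_cr ≈ 12.5 mm

For a sphere r_cr = 2k/h = 2×0.0471/7.54
r_cr = 12.5 mm; since the bare radius (5.7 mm) is below r_cr, adding a thin layer of insulation will *increase* heat loss.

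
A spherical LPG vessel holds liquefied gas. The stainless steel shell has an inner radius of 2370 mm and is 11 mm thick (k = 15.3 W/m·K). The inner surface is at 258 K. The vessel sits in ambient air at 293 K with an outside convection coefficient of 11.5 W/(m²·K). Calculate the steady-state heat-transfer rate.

For a spherical shell R = (1/r₁ − 1/r₂)/(4πk); film R = 1/(h·4πr²). In series:
R_stainless steel shell = (1/2.37 − 1/2.381)/(4π×15.3) = 1.014×10^-5 K/W
R_outer film = 1/(h·4πr_o²) = 1/(11.5×4π×2.381²) = 0.001221 K/W
R_total = 0.001231 K/W
Q = ΔT/R_total = 35/0.001231

Q ≈ 28400 W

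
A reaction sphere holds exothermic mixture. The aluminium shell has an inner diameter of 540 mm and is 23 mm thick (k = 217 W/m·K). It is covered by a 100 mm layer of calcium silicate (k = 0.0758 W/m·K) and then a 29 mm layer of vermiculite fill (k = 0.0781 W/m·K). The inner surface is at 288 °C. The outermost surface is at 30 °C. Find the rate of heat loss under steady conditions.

Spherical conduction: R = (1/r_in − 1/r_out)/(4πk) per layer; series-sum.
R_aluminium shell = (1/0.27 − 1/0.293)/(4π×217) = 1.066×10^-4 K/W
R_calcium silicate = (1/0.293 − 1/0.393)/(4π×0.0758) = 0.9117 K/W
R_vermiculite fill = (1/0.393 − 1/0.422)/(4π×0.0781) = 0.1782 K/W
R_total = 1.09 K/W
Q = ΔT/R_total = 258/1.09

Q ≈ 237 W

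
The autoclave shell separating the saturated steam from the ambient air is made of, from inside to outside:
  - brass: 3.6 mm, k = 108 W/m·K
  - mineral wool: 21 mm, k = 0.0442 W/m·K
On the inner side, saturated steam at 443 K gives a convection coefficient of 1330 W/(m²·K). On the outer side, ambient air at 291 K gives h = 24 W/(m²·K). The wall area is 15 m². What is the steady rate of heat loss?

Q ≈ 4410 W

Using the resistance-network approach (series):
R_inner film = 1/(h_i·A) = 1/(1330×15) = 5.013×10^-5 K/W
R_brass = L/(kA) = 0.0036/(108×15) = 2.222×10^-6 K/W
R_mineral wool = L/(kA) = 0.021/(0.0442×15) = 0.03167 K/W
R_outer film = 1/(h_o·A) = 1/(24×15) = 0.002778 K/W
R_total = 0.0345 K/W
Q = ΔT / R_total = 152 / 0.0345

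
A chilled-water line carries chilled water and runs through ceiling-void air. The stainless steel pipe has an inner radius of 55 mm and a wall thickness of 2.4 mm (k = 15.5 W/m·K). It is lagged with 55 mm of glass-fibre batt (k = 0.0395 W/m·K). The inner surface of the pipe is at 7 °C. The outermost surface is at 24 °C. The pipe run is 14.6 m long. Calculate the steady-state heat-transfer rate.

Treating each annulus and film as a series resistance:
R_stainless steel pipe wall = ln(57.4/55)/(2π×15.5×14.6) = 3.004×10^-5 K/W
R_glass-fibre batt = ln(112.4/57.4)/(2π×0.0395×14.6) = 0.1855 K/W
R_total = 0.1855 K/W
Q = ΔT/R_total = 17/0.1855

Q ≈ 91.6 W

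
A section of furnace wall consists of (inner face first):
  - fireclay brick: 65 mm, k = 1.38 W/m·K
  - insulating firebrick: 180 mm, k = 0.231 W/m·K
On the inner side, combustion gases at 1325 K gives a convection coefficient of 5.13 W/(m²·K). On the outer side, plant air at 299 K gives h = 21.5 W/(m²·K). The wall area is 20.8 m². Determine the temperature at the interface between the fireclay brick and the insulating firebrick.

T ≈ 1090 K

Series thermal resistances:
R_inner film = 1/(h_i·A) = 1/(5.13×20.8) = 0.009372 K/W
R_fireclay brick = L/(kA) = 0.065/(1.38×20.8) = 0.002264 K/W
R_insulating firebrick = L/(kA) = 0.18/(0.231×20.8) = 0.03746 K/W
R_outer film = 1/(h_o·A) = 1/(21.5×20.8) = 0.002236 K/W
R_total = 0.05133 K/W;  Q = ΔT/R_total = 1026/0.05133 = 19990 W
T_interface = T_inner − Q·ΣR(inner→interface) = 1325 − 20000×0.01164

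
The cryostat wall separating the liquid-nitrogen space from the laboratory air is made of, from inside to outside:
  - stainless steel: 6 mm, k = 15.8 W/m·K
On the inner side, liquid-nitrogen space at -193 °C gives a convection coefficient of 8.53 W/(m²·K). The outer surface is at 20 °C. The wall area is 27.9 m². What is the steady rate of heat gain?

Series thermal resistances:
R_inner film = 1/(h_i·A) = 1/(8.53×27.9) = 0.004202 K/W
R_stainless steel = L/(kA) = 0.006/(15.8×27.9) = 1.361×10^-5 K/W
R_total = 0.004216 K/W
Q = ΔT / R_total = 213 / 0.004216

Q ≈ 50500 W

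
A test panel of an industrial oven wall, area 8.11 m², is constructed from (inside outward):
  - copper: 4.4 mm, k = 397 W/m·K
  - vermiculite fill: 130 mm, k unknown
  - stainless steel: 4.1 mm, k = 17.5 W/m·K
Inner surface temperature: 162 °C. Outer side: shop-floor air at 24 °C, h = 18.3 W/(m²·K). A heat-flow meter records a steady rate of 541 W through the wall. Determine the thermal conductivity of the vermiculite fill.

k ≈ 0.0646 W/(m·K)

Treating each layer as a thermal resistance in series:
R_copper = L/(kA) = 0.0044/(397×8.11) = 1.367×10^-6 K/W
R_stainless steel = L/(kA) = 0.0041/(17.5×8.11) = 2.889×10^-5 K/W
R_outer film = 1/(h_o·A) = 1/(18.3×8.11) = 0.006738 K/W
Sum of known resistances R_other = 0.006768 K/W
Total R = ΔT/Q = 138/541 = 0.2551 K/W
R_vermiculite fill = R_total − R_other = 0.2483 K/W
k = L/(R·A) = 0.13/(0.2483×8.11)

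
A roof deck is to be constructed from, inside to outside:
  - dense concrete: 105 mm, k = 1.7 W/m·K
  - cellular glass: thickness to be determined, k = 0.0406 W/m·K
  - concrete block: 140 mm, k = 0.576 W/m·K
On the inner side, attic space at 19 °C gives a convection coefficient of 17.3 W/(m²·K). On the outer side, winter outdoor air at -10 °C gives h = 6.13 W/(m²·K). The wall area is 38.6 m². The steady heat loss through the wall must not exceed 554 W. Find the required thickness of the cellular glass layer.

L ≈ 60.7 mm

Series thermal resistances:
R_inner film = 1/(h_i·A) = 1/(17.3×38.6) = 0.001497 K/W
R_dense concrete = L/(kA) = 0.105/(1.7×38.6) = 0.0016 K/W
R_concrete block = L/(kA) = 0.14/(0.576×38.6) = 0.006297 K/W
R_outer film = 1/(h_o·A) = 1/(6.13×38.6) = 0.004226 K/W
Sum of the known resistances R_other = 0.01362 K/W
Required total resistance R_tot = ΔT/Q_allow = 29/554 = 0.05235 K/W
R_cellular glass = R_tot − R_other = 0.03873 K/W
L = R·k·A = 0.03873×0.0406×38.6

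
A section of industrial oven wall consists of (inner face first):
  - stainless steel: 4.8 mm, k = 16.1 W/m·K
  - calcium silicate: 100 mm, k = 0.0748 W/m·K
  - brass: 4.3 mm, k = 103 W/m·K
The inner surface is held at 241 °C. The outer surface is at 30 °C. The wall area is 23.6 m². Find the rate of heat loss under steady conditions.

Treating each layer as a thermal resistance in series:
R_stainless steel = L/(kA) = 0.0048/(16.1×23.6) = 1.263×10^-5 K/W
R_calcium silicate = L/(kA) = 0.1/(0.0748×23.6) = 0.05665 K/W
R_brass = L/(kA) = 0.0043/(103×23.6) = 1.769×10^-6 K/W
R_total = 0.05666 K/W
Q = ΔT / R_total = 211 / 0.05666

Q ≈ 3720 W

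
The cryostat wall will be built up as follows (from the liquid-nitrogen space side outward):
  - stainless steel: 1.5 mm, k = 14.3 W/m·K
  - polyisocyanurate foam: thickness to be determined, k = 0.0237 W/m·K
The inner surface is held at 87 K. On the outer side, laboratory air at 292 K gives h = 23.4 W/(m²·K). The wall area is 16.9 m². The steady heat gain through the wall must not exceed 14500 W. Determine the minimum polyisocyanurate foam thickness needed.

L ≈ 4.65 mm

Model the wall as resistances in series:
R_stainless steel = L/(kA) = 0.0015/(14.3×16.9) = 6.207×10^-6 K/W
R_outer film = 1/(h_o·A) = 1/(23.4×16.9) = 0.002529 K/W
Sum of the known resistances R_other = 0.002535 K/W
Required total resistance R_tot = ΔT/Q_allow = 205/14500 = 0.01414 K/W
R_polyisocyanurate foam = R_tot − R_other = 0.0116 K/W
L = R·k·A = 0.0116×0.0237×16.9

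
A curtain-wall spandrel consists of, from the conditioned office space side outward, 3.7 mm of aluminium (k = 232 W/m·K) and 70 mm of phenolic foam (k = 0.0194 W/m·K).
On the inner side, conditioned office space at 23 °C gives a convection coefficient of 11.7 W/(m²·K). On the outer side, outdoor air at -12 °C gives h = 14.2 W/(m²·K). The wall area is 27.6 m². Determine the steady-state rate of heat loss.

Treating each layer as a thermal resistance in series:
R_inner film = 1/(h_i·A) = 1/(11.7×27.6) = 0.003097 K/W
R_aluminium = L/(kA) = 0.0037/(232×27.6) = 5.778×10^-7 K/W
R_phenolic foam = L/(kA) = 0.07/(0.0194×27.6) = 0.1307 K/W
R_outer film = 1/(h_o·A) = 1/(14.2×27.6) = 0.002552 K/W
R_total = 0.1364 K/W
Q = ΔT / R_total = 35 / 0.1364

Q ≈ 257 W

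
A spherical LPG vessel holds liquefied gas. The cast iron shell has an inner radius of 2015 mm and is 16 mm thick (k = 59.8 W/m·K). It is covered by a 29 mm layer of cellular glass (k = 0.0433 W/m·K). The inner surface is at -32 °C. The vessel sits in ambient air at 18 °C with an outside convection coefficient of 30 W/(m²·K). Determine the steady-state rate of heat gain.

Q ≈ 3740 W

For a spherical shell R = (1/r₁ − 1/r₂)/(4πk); film R = 1/(h·4πr²). In series:
R_cast iron shell = (1/2.015 − 1/2.031)/(4π×59.8) = 5.203×10^-6 K/W
R_cellular glass = (1/2.031 − 1/2.06)/(4π×0.0433) = 0.01274 K/W
R_outer film = 1/(h·4πr_o²) = 1/(30×4π×2.06²) = 6.251×10^-4 K/W
R_total = 0.01337 K/W
Q = ΔT/R_total = 50/0.01337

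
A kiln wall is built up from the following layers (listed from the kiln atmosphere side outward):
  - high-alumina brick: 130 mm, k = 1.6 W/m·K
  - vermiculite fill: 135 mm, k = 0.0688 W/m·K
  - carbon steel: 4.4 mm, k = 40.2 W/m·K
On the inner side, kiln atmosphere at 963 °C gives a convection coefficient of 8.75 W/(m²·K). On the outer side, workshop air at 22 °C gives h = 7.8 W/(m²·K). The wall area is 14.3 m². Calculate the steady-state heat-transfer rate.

Q ≈ 5890 W

Using the resistance-network approach (series):
R_inner film = 1/(h_i·A) = 1/(8.75×14.3) = 0.007992 K/W
R_high-alumina brick = L/(kA) = 0.13/(1.6×14.3) = 0.005682 K/W
R_vermiculite fill = L/(kA) = 0.135/(0.0688×14.3) = 0.1372 K/W
R_carbon steel = L/(kA) = 0.0044/(40.2×14.3) = 7.654×10^-6 K/W
R_outer film = 1/(h_o·A) = 1/(7.8×14.3) = 0.008965 K/W
R_total = 0.1599 K/W
Q = ΔT / R_total = 941 / 0.1599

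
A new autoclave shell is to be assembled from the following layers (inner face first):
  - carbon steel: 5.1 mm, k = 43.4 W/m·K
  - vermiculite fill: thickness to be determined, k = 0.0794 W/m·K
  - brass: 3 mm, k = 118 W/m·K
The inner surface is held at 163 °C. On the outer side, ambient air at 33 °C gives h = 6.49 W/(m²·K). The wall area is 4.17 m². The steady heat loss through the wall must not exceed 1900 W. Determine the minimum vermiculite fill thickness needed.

Series thermal resistances:
R_carbon steel = L/(kA) = 0.0051/(43.4×4.17) = 2.818×10^-5 K/W
R_brass = L/(kA) = 0.003/(118×4.17) = 6.097×10^-6 K/W
R_outer film = 1/(h_o·A) = 1/(6.49×4.17) = 0.03695 K/W
Sum of the known resistances R_other = 0.03698 K/W
Required total resistance R_tot = ΔT/Q_allow = 130/1900 = 0.06842 K/W
R_vermiculite fill = R_tot − R_other = 0.03144 K/W
L = R·k·A = 0.03144×0.0794×4.17

L ≈ 10.4 mm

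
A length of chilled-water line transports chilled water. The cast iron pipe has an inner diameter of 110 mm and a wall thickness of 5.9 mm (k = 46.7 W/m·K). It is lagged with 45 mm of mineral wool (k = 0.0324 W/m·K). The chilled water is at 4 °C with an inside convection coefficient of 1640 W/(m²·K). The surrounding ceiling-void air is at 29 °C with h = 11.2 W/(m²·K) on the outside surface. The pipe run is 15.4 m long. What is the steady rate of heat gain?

Per-layer cylindrical resistances, series-summed:
R_inner film = 1/(h_i·2πr₁L) = 1/(1640×2π×0.055×15.4) = 1.146×10^-4 K/W
R_cast iron pipe wall = ln(60.9/55)/(2π×46.7×15.4) = 2.255×10^-5 K/W
R_mineral wool = ln(105.9/60.9)/(2π×0.0324×15.4) = 0.1765 K/W
R_outer film = 1/(h_o·2πr_oL) = 1/(11.2×2π×0.1059×15.4) = 0.008713 K/W
R_total = 0.1853 K/W
Q = ΔT/R_total = 25/0.1853

Q ≈ 135 W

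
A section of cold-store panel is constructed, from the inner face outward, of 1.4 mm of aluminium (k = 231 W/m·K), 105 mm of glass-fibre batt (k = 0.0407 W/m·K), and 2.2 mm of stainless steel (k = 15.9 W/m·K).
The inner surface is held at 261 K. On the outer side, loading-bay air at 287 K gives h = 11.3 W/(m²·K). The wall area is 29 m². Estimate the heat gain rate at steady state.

Q ≈ 283 W

Series thermal resistances:
R_aluminium = L/(kA) = 0.0014/(231×29) = 2.09×10^-7 K/W
R_glass-fibre batt = L/(kA) = 0.105/(0.0407×29) = 0.08896 K/W
R_stainless steel = L/(kA) = 0.0022/(15.9×29) = 4.771×10^-6 K/W
R_outer film = 1/(h_o·A) = 1/(11.3×29) = 0.003052 K/W
R_total = 0.09202 K/W
Q = ΔT / R_total = 26 / 0.09202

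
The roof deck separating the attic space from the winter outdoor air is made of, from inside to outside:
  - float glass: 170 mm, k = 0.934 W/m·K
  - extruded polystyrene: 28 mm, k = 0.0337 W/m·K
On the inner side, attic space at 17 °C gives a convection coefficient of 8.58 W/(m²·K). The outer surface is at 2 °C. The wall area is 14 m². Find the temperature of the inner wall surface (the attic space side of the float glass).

T ≈ 15.5 °C

Thermal resistances in series:
R_inner film = 1/(h_i·A) = 1/(8.58×14) = 0.008325 K/W
R_float glass = L/(kA) = 0.17/(0.934×14) = 0.013 K/W
R_extruded polystyrene = L/(kA) = 0.028/(0.0337×14) = 0.05935 K/W
R_total = 0.08067 K/W;  Q = ΔT/R_total = 15/0.08067 = 185.9 W
T_interface = T_inner − Q·ΣR(inner→interface) = 17 − 186×0.008325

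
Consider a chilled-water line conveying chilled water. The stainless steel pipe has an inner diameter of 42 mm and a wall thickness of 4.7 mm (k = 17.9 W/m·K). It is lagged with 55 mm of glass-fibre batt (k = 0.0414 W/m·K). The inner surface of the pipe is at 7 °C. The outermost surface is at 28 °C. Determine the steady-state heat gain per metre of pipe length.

q′ ≈ 4.77 W/m

Treating each annulus and film as a series resistance:
R_stainless steel pipe wall = ln(25.7/21)/(2π×17.9×1) = 0.001796 K/W
R_glass-fibre batt = ln(80.7/25.7)/(2π×0.0414×1) = 4.399 K/W
R_total = 4.401 K/W
Q = ΔT/R_total = 21/4.401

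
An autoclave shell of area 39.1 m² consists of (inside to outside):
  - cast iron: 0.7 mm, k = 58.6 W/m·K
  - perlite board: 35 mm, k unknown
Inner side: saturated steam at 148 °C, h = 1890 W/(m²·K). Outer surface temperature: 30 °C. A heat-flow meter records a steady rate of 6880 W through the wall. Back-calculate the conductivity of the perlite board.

k ≈ 0.0522 W/(m·K)

Series thermal resistances:
R_inner film = 1/(h_i·A) = 1/(1890×39.1) = 1.353×10^-5 K/W
R_cast iron = L/(kA) = 0.0007/(58.6×39.1) = 3.055×10^-7 K/W
Sum of known resistances R_other = 1.384×10^-5 K/W
Total R = ΔT/Q = 118/6880 = 0.01715 K/W
R_perlite board = R_total − R_other = 0.01714 K/W
k = L/(R·A) = 0.035/(0.01714×39.1)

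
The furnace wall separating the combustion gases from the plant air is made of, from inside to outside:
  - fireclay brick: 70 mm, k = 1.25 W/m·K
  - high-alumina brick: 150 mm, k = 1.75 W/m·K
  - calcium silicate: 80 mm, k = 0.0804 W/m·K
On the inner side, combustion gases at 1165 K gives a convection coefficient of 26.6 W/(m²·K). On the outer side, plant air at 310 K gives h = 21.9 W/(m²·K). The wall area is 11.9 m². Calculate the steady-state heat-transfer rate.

Series thermal resistances:
R_inner film = 1/(h_i·A) = 1/(26.6×11.9) = 0.003159 K/W
R_fireclay brick = L/(kA) = 0.07/(1.25×11.9) = 0.004706 K/W
R_high-alumina brick = L/(kA) = 0.15/(1.75×11.9) = 0.007203 K/W
R_calcium silicate = L/(kA) = 0.08/(0.0804×11.9) = 0.08362 K/W
R_outer film = 1/(h_o·A) = 1/(21.9×11.9) = 0.003837 K/W
R_total = 0.1025 K/W
Q = ΔT / R_total = 855 / 0.1025

Q ≈ 8340 W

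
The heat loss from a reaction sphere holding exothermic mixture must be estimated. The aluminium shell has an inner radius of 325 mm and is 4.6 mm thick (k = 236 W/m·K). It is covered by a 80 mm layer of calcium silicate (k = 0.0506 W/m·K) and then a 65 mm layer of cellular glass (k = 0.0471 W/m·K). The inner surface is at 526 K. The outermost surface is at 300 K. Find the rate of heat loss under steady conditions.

Each spherical layer contributes R = (1/r_i − 1/r_o)/(4πk):
R_aluminium shell = (1/0.325 − 1/0.3296)/(4π×236) = 1.448×10^-5 K/W
R_calcium silicate = (1/0.3296 − 1/0.4096)/(4π×0.0506) = 0.9319 K/W
R_cellular glass = (1/0.4096 − 1/0.4746)/(4π×0.0471) = 0.5649 K/W
R_total = 1.497 K/W
Q = ΔT/R_total = 226/1.497

Q ≈ 151 W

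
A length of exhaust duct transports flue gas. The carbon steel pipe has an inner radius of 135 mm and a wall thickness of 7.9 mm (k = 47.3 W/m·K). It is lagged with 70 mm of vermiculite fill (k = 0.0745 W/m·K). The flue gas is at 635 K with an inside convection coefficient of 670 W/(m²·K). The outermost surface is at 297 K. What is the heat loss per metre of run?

Per-layer cylindrical resistances, series-summed:
R_inner film = 1/(h_i·2πr₁L) = 1/(670×2π×0.135×1) = 0.00176 K/W
R_carbon steel pipe wall = ln(142.9/135)/(2π×47.3×1) = 1.914×10^-4 K/W
R_vermiculite fill = ln(212.9/142.9)/(2π×0.0745×1) = 0.8517 K/W
R_total = 0.8536 K/W
Q = ΔT/R_total = 338/0.8536

q′ ≈ 396 W/m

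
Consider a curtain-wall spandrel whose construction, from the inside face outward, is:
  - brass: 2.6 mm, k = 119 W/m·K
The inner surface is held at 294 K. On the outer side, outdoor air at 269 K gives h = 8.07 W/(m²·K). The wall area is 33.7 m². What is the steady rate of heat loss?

Thermal resistances in series:
R_brass = L/(kA) = 0.0026/(119×33.7) = 6.483×10^-7 K/W
R_outer film = 1/(h_o·A) = 1/(8.07×33.7) = 0.003677 K/W
R_total = 0.003678 K/W
Q = ΔT / R_total = 25 / 0.003678

Q ≈ 6800 W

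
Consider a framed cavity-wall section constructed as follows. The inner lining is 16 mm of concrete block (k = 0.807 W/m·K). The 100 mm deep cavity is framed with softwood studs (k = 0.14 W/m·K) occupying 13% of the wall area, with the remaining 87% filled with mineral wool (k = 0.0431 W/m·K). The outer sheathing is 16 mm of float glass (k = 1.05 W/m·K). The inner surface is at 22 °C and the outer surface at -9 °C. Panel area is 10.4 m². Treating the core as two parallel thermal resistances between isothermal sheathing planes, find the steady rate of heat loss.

Sheathing layers in series; stud and cavity paths in parallel between them.
R_inner = 0.016/(0.807×10.4) = 0.001906 K/W
R_stud  = 0.1/(0.14×0.13×10.4) = 0.5283 K/W
R_cav   = 0.1/(0.0431×0.87×10.4) = 0.2564 K/W
1/R_core = 1/R_stud + 1/R_cav → R_core = 0.1726 K/W
R_outer = 0.016/(1.05×10.4) = 0.001465 K/W
R_total = 0.176 K/W
Q = ΔT/R_total = 31/0.176

Q ≈ 176 W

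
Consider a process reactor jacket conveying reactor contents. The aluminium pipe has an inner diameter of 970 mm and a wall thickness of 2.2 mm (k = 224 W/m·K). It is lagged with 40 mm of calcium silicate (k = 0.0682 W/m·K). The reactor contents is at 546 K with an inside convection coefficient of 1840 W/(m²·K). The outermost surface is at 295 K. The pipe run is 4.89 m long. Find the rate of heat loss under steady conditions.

Radial resistances (cylindrical: R_cond = ln(r_o/r_i)/(2πkL), R_conv = 1/(h·2πrL)):
R_inner film = 1/(h_i·2πr₁L) = 1/(1840×2π×0.485×4.89) = 3.647×10^-5 K/W
R_aluminium pipe wall = ln(487.2/485)/(2π×224×4.89) = 6.576×10^-7 K/W
R_calcium silicate = ln(527.2/487.2)/(2π×0.0682×4.89) = 0.03766 K/W
R_total = 0.03769 K/W
Q = ΔT/R_total = 251/0.03769

Q ≈ 6660 W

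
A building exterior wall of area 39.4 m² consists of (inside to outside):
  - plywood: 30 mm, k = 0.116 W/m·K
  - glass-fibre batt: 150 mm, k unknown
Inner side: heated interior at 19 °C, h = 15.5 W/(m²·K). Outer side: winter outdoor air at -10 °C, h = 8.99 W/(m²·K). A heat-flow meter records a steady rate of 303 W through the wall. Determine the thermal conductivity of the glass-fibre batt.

k ≈ 0.045 W/(m·K)

Model the wall as resistances in series:
R_inner film = 1/(h_i·A) = 1/(15.5×39.4) = 0.001637 K/W
R_plywood = L/(kA) = 0.03/(0.116×39.4) = 0.006564 K/W
R_outer film = 1/(h_o·A) = 1/(8.99×39.4) = 0.002823 K/W
Sum of known resistances R_other = 0.01102 K/W
Total R = ΔT/Q = 29/303 = 0.09571 K/W
R_glass-fibre batt = R_total − R_other = 0.08468 K/W
k = L/(R·A) = 0.15/(0.08468×39.4)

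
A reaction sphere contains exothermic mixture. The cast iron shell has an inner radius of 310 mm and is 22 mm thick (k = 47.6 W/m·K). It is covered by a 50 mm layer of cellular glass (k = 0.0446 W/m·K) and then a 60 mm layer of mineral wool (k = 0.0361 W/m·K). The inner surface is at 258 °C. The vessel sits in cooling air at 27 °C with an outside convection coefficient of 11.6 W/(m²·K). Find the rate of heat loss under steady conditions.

Each spherical layer contributes R = (1/r_i − 1/r_o)/(4πk):
R_cast iron shell = (1/0.31 − 1/0.332)/(4π×47.6) = 3.574×10^-4 K/W
R_cellular glass = (1/0.332 − 1/0.382)/(4π×0.0446) = 0.7034 K/W
R_mineral wool = (1/0.382 − 1/0.442)/(4π×0.0361) = 0.7833 K/W
R_outer film = 1/(h·4πr_o²) = 1/(11.6×4π×0.442²) = 0.03511 K/W
R_total = 1.522 K/W
Q = ΔT/R_total = 231/1.522

Q ≈ 152 W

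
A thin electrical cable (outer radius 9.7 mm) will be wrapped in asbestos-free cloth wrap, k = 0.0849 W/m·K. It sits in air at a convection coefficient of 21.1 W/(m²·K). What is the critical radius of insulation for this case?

For a cylinder r_cr = k/h = 0.0849/21.1
r_cr = 4.02 mm; since the bare radius (9.7 mm) is above r_cr, any added insulation will reduce heat loss.

r_cr ≈ 4.02 mm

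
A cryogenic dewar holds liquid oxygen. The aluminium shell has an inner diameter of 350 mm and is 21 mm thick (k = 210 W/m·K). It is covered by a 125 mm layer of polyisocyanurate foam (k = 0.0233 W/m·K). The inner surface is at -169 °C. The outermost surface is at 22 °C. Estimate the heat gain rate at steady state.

Q ≈ 28.1 W

Each spherical layer contributes R = (1/r_i − 1/r_o)/(4πk):
R_aluminium shell = (1/0.175 − 1/0.196)/(4π×210) = 2.32×10^-4 K/W
R_polyisocyanurate foam = (1/0.196 − 1/0.321)/(4π×0.0233) = 6.786 K/W
R_total = 6.786 K/W
Q = ΔT/R_total = 191/6.786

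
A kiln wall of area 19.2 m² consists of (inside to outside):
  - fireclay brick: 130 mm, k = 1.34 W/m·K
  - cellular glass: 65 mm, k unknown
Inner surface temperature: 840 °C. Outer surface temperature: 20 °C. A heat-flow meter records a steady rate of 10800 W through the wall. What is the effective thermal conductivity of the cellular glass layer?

Model the wall as resistances in series:
R_fireclay brick = L/(kA) = 0.13/(1.34×19.2) = 0.005053 K/W
Sum of known resistances R_other = 0.005053 K/W
Total R = ΔT/Q = 820/10800 = 0.07593 K/W
R_cellular glass = R_total − R_other = 0.07087 K/W
k = L/(R·A) = 0.065/(0.07087×19.2)

k ≈ 0.0478 W/(m·K)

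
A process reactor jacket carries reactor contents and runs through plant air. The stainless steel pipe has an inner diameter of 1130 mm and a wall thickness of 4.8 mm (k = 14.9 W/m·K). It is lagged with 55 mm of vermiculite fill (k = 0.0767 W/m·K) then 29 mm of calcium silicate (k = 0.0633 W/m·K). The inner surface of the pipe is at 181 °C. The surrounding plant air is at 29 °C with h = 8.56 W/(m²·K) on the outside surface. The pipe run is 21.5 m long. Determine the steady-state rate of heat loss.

Q ≈ 9790 W

Per-layer cylindrical resistances, series-summed:
R_stainless steel pipe wall = ln(569.8/565)/(2π×14.9×21.5) = 4.203×10^-6 K/W
R_vermiculite fill = ln(624.8/569.8)/(2π×0.0767×21.5) = 0.008893 K/W
R_calcium silicate = ln(653.8/624.8)/(2π×0.0633×21.5) = 0.005306 K/W
R_outer film = 1/(h_o·2πr_oL) = 1/(8.56×2π×0.6538×21.5) = 0.001323 K/W
R_total = 0.01553 K/W
Q = ΔT/R_total = 152/0.01553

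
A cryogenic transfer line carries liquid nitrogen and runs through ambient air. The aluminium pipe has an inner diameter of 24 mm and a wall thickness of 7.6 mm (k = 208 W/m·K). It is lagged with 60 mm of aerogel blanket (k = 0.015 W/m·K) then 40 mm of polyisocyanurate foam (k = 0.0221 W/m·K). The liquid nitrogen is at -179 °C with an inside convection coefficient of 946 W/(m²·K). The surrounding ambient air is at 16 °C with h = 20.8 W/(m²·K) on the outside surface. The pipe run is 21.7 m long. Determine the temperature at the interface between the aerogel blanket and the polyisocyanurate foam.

Treating each annulus and film as a series resistance:
R_inner film = 1/(h_i·2πr₁L) = 1/(946×2π×0.012×21.7) = 6.461×10^-4 K/W
R_aluminium pipe wall = ln(19.6/12)/(2π×208×21.7) = 1.73×10^-5 K/W
R_aerogel blanket = ln(79.6/19.6)/(2π×0.015×21.7) = 0.6853 K/W
R_polyisocyanurate foam = ln(119.6/79.6)/(2π×0.0221×21.7) = 0.1351 K/W
R_outer film = 1/(h_o·2πr_oL) = 1/(20.8×2π×0.1196×21.7) = 0.002948 K/W
R_total = 0.824 K/W
Q = ΔT/R_total = 195/0.824
Q = 237 W
T_interface = T_inner + Q·ΣR(inner→interface) = -179 + 237×0.6859

T ≈ -16.7 °C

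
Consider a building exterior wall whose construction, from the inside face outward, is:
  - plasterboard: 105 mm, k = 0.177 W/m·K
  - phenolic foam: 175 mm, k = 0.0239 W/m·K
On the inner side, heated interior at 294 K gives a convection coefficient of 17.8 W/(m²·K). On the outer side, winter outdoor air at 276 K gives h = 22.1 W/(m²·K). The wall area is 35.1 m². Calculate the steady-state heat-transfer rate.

Q ≈ 78.8 W

Model the wall as resistances in series:
R_inner film = 1/(h_i·A) = 1/(17.8×35.1) = 0.001601 K/W
R_plasterboard = L/(kA) = 0.105/(0.177×35.1) = 0.0169 K/W
R_phenolic foam = L/(kA) = 0.175/(0.0239×35.1) = 0.2086 K/W
R_outer film = 1/(h_o·A) = 1/(22.1×35.1) = 0.001289 K/W
R_total = 0.2284 K/W
Q = ΔT / R_total = 18 / 0.2284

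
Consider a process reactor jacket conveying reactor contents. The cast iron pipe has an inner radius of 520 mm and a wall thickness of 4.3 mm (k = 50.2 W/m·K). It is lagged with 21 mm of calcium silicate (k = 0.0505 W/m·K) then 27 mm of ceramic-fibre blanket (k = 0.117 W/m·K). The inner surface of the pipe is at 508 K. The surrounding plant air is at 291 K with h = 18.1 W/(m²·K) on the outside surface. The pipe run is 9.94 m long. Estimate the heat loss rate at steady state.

Q ≈ 10500 W

Per-layer cylindrical resistances, series-summed:
R_cast iron pipe wall = ln(524.3/520)/(2π×50.2×9.94) = 2.627×10^-6 K/W
R_calcium silicate = ln(545.3/524.3)/(2π×0.0505×9.94) = 0.01245 K/W
R_ceramic-fibre blanket = ln(572.3/545.3)/(2π×0.117×9.94) = 0.006614 K/W
R_outer film = 1/(h_o·2πr_oL) = 1/(18.1×2π×0.5723×9.94) = 0.001546 K/W
R_total = 0.02061 K/W
Q = ΔT/R_total = 217/0.02061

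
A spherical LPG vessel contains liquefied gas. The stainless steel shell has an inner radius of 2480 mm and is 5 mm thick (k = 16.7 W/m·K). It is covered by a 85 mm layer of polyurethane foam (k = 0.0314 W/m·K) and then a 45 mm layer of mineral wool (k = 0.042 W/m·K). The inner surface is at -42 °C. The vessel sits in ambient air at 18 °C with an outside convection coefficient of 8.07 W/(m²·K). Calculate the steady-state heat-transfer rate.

Spherical conduction: R = (1/r_in − 1/r_out)/(4πk) per layer; series-sum.
R_stainless steel shell = (1/2.48 − 1/2.485)/(4π×16.7) = 3.866×10^-6 K/W
R_polyurethane foam = (1/2.485 − 1/2.57)/(4π×0.0314) = 0.03373 K/W
R_mineral wool = (1/2.57 − 1/2.615)/(4π×0.042) = 0.01269 K/W
R_outer film = 1/(h·4πr_o²) = 1/(8.07×4π×2.615²) = 0.001442 K/W
R_total = 0.04786 K/W
Q = ΔT/R_total = 60/0.04786

Q ≈ 1250 W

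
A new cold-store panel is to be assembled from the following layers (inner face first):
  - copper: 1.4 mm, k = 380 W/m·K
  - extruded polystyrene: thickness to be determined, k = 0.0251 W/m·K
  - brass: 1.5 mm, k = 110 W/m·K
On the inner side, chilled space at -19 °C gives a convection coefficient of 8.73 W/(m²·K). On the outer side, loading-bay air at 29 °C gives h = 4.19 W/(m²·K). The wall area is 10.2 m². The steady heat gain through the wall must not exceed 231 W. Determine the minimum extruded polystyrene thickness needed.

Series thermal resistances:
R_inner film = 1/(h_i·A) = 1/(8.73×10.2) = 0.01123 K/W
R_copper = L/(kA) = 0.0014/(380×10.2) = 3.612×10^-7 K/W
R_brass = L/(kA) = 0.0015/(110×10.2) = 1.337×10^-6 K/W
R_outer film = 1/(h_o·A) = 1/(4.19×10.2) = 0.0234 K/W
Sum of the known resistances R_other = 0.03463 K/W
Required total resistance R_tot = ΔT/Q_allow = 48/231 = 0.2078 K/W
R_extruded polystyrene = R_tot − R_other = 0.1732 K/W
L = R·k·A = 0.1732×0.0251×10.2

L ≈ 44.3 mm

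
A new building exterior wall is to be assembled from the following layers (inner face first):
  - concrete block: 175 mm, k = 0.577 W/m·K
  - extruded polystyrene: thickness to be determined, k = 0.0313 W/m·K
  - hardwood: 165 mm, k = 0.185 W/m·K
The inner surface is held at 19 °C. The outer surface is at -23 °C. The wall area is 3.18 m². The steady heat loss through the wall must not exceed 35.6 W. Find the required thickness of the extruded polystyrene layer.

L ≈ 80 mm

Series thermal resistances:
R_concrete block = L/(kA) = 0.175/(0.577×3.18) = 0.09538 K/W
R_hardwood = L/(kA) = 0.165/(0.185×3.18) = 0.2805 K/W
Sum of the known resistances R_other = 0.3758 K/W
Required total resistance R_tot = ΔT/Q_allow = 42/35.6 = 1.18 K/W
R_extruded polystyrene = R_tot − R_other = 0.8039 K/W
L = R·k·A = 0.8039×0.0313×3.18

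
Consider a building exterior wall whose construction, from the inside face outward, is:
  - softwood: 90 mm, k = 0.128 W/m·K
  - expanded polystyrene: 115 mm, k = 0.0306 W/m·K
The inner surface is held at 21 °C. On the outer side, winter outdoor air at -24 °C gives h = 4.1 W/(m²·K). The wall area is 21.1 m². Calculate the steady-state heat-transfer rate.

Q ≈ 202 W

Series thermal resistances:
R_softwood = L/(kA) = 0.09/(0.128×21.1) = 0.03332 K/W
R_expanded polystyrene = L/(kA) = 0.115/(0.0306×21.1) = 0.1781 K/W
R_outer film = 1/(h_o·A) = 1/(4.1×21.1) = 0.01156 K/W
R_total = 0.223 K/W
Q = ΔT / R_total = 45 / 0.223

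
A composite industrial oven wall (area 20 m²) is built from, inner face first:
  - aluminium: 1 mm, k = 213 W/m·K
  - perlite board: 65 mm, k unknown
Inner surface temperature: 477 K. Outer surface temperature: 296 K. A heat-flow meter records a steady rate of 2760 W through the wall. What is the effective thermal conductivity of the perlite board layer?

k ≈ 0.0496 W/(m·K)

Series thermal resistances:
R_aluminium = L/(kA) = 0.001/(213×20) = 2.347×10^-7 K/W
Sum of known resistances R_other = 2.347×10^-7 K/W
Total R = ΔT/Q = 181/2760 = 0.06558 K/W
R_perlite board = R_total − R_other = 0.06558 K/W
k = L/(R·A) = 0.065/(0.06558×20)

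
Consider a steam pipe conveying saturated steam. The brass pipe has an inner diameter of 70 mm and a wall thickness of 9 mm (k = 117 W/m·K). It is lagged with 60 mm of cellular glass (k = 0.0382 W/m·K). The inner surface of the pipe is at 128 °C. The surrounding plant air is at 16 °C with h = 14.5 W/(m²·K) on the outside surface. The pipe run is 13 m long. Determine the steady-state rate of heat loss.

Q ≈ 395 W

Per-layer cylindrical resistances, series-summed:
R_brass pipe wall = ln(44/35)/(2π×117×13) = 2.395×10^-5 K/W
R_cellular glass = ln(104/44)/(2π×0.0382×13) = 0.2757 K/W
R_outer film = 1/(h_o·2πr_oL) = 1/(14.5×2π×0.104×13) = 0.008118 K/W
R_total = 0.2838 K/W
Q = ΔT/R_total = 112/0.2838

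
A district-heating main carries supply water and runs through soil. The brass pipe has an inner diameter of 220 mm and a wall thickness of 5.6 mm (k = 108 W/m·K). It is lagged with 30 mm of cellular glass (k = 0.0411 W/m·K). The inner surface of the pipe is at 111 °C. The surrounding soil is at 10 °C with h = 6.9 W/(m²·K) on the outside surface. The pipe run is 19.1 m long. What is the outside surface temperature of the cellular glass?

T ≈ 25.2 °C

Treating each annulus and film as a series resistance:
R_brass pipe wall = ln(115.6/110)/(2π×108×19.1) = 3.831×10^-6 K/W
R_cellular glass = ln(145.6/115.6)/(2π×0.0411×19.1) = 0.04678 K/W
R_outer film = 1/(h_o·2πr_oL) = 1/(6.9×2π×0.1456×19.1) = 0.008294 K/W
R_total = 0.05508 K/W
Q = ΔT/R_total = 101/0.05508
Q = 1830 W
T_interface = T_inner − Q·ΣR(inner→interface) = 111 − 1830×0.04678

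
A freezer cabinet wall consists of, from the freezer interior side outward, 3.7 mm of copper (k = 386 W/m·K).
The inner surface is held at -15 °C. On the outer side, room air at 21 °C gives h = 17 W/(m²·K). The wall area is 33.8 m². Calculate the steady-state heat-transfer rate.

Treating each layer as a thermal resistance in series:
R_copper = L/(kA) = 0.0037/(386×33.8) = 2.836×10^-7 K/W
R_outer film = 1/(h_o·A) = 1/(17×33.8) = 0.00174 K/W
R_total = 0.001741 K/W
Q = ΔT / R_total = 36 / 0.001741

Q ≈ 20700 W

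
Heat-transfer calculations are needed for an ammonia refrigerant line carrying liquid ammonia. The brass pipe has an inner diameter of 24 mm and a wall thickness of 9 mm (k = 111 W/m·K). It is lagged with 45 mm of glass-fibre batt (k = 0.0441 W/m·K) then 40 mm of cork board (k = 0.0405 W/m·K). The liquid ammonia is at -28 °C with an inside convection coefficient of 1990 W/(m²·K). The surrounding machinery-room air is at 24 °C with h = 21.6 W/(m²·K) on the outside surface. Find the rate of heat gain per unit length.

Treating each annulus and film as a series resistance:
R_inner film = 1/(h_i·2πr₁L) = 1/(1990×2π×0.012×1) = 0.006665 K/W
R_brass pipe wall = ln(21/12)/(2π×111×1) = 8.024×10^-4 K/W
R_glass-fibre batt = ln(66/21)/(2π×0.0441×1) = 4.133 K/W
R_cork board = ln(106/66)/(2π×0.0405×1) = 1.862 K/W
R_outer film = 1/(h_o·2πr_oL) = 1/(21.6×2π×0.106×1) = 0.06951 K/W
R_total = 6.072 K/W
Q = ΔT/R_total = 52/6.072

q′ ≈ 8.56 W/m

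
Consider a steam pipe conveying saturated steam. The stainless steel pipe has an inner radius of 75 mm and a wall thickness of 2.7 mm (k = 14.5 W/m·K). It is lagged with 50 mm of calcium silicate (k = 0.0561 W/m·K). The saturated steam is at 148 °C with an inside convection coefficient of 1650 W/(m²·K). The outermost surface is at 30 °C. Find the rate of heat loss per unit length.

Cylindrical conduction, so R = ln(r₂/r₁)/(2πkL) per layer, in series:
R_inner film = 1/(h_i·2πr₁L) = 1/(1650×2π×0.075×1) = 0.001286 K/W
R_stainless steel pipe wall = ln(77.7/75)/(2π×14.5×1) = 3.882×10^-4 K/W
R_calcium silicate = ln(127.7/77.7)/(2π×0.0561×1) = 1.409 K/W
R_total = 1.411 K/W
Q = ΔT/R_total = 118/1.411

q′ ≈ 83.6 W/m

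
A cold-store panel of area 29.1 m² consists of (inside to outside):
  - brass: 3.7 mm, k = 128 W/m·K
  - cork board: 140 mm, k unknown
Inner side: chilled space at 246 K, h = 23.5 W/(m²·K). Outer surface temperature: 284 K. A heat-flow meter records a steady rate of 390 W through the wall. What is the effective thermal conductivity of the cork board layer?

k ≈ 0.0501 W/(m·K)

Model the wall as resistances in series:
R_inner film = 1/(h_i·A) = 1/(23.5×29.1) = 0.001462 K/W
R_brass = L/(kA) = 0.0037/(128×29.1) = 9.933×10^-7 K/W
Sum of known resistances R_other = 0.001463 K/W
Total R = ΔT/Q = 38/390 = 0.09744 K/W
R_cork board = R_total − R_other = 0.09597 K/W
k = L/(R·A) = 0.14/(0.09597×29.1)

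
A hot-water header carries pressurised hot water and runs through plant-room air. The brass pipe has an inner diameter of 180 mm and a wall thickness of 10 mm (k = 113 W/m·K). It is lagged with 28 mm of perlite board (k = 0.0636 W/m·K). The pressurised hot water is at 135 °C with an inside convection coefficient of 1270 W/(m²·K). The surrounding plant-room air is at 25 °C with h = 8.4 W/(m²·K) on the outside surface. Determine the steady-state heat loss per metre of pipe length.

q′ ≈ 143 W/m

Treating each annulus and film as a series resistance:
R_inner film = 1/(h_i·2πr₁L) = 1/(1270×2π×0.09×1) = 0.001392 K/W
R_brass pipe wall = ln(100/90)/(2π×113×1) = 1.484×10^-4 K/W
R_perlite board = ln(128/100)/(2π×0.0636×1) = 0.6178 K/W
R_outer film = 1/(h_o·2πr_oL) = 1/(8.4×2π×0.128×1) = 0.148 K/W
R_total = 0.7673 K/W
Q = ΔT/R_total = 110/0.7673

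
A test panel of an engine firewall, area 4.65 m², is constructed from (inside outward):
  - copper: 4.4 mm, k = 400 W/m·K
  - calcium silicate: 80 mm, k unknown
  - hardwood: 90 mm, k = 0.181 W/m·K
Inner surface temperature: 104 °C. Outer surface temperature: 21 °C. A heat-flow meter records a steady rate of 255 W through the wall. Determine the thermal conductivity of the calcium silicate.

k ≈ 0.0787 W/(m·K)

Series thermal resistances:
R_copper = L/(kA) = 0.0044/(400×4.65) = 2.366×10^-6 K/W
R_hardwood = L/(kA) = 0.09/(0.181×4.65) = 0.1069 K/W
Sum of known resistances R_other = 0.1069 K/W
Total R = ΔT/Q = 83/255 = 0.3255 K/W
R_calcium silicate = R_total − R_other = 0.2186 K/W
k = L/(R·A) = 0.08/(0.2186×4.65)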